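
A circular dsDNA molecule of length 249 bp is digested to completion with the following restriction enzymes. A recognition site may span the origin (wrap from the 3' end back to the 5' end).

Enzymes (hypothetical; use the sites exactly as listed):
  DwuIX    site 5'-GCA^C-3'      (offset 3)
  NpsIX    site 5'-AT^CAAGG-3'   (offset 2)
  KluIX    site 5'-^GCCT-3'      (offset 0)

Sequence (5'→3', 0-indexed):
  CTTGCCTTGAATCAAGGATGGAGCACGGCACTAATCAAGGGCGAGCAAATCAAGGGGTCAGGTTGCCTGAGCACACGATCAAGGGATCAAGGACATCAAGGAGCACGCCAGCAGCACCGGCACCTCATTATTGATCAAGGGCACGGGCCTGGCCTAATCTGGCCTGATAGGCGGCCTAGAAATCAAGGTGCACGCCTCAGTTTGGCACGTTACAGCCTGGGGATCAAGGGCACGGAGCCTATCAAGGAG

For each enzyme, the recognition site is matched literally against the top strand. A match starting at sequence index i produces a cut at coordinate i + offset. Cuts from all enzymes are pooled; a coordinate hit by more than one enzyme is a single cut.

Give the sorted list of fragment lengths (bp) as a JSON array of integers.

[1,3,4,5,5,5,6,6,6,7,8,8,8,9,9,9,9,9,10,10,10,10,11,12,13,13,14,14,15]

Site scan:
  DwuIX (GCAC, off=3): starts [22, 27, 70, 102, 113, 119, 140, 189, 204, 229] → cuts [25, 30, 73, 105, 116, 122, 143, 192, 207, 232]
  NpsIX (ATCAAGG, off=2): starts [10, 33, 48, 77, 85, 94, 133, 181, 222, 240] → cuts [12, 35, 50, 79, 87, 96, 135, 183, 224, 242]
  KluIX (GCCT, off=0): starts [3, 64, 146, 151, 161, 173, 193, 214, 236] → cuts [3, 64, 146, 151, 161, 173, 193, 214, 236]

All cut coordinates (distinct, sorted): [3, 12, 25, 30, 35, 50, 64, 73, 79, 87, 96, 105, 116, 122, 135, 143, 146, 151, 161, 173, 183, 192, 193, 207, 214, 224, 232, 236, 242]

Fragments:
  3→12: 9 bp
  12→25: 13 bp
  25→30: 5 bp
  30→35: 5 bp
  35→50: 15 bp
  50→64: 14 bp
  64→73: 9 bp
  73→79: 6 bp
  79→87: 8 bp
  87→96: 9 bp
  96→105: 9 bp
  105→116: 11 bp
  116→122: 6 bp
  122→135: 13 bp
  135→143: 8 bp
  143→146: 3 bp
  146→151: 5 bp
  151→161: 10 bp
  161→173: 12 bp
  173→183: 10 bp
  183→192: 9 bp
  192→193: 1 bp
  193→207: 14 bp
  207→214: 7 bp
  214→224: 10 bp
  224→232: 8 bp
  232→236: 4 bp
  236→242: 6 bp
  242→3 (wrap): 249-242+3 = 10 bp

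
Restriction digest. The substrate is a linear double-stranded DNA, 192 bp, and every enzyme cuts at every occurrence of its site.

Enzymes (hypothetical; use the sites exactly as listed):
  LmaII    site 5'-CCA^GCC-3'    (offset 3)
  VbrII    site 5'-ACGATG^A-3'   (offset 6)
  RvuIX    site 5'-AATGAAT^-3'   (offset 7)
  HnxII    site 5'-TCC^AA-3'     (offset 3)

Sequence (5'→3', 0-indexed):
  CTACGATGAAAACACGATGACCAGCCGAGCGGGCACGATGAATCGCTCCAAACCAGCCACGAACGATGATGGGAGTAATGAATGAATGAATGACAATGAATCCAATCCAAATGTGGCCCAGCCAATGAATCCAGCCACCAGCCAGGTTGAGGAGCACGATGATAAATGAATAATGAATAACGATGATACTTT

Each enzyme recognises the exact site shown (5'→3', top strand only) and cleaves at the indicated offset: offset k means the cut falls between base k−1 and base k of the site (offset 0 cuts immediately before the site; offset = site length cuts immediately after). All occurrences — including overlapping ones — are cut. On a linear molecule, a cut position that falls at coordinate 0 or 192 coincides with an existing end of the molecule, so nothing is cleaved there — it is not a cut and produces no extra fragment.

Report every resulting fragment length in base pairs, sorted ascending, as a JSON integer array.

[2,3,4,4,4,5,6,7,7,7,7,8,9,10,10,10,11,12,13,15,17,21]

Scan for sites:
  LmaII (CCAGCC, off=3): starts [20, 52, 117, 130, 137] → cuts [23, 55, 120, 133, 140]
  VbrII (ACGATGA, off=6): starts [2, 13, 34, 62, 155, 179] → cuts [8, 19, 40, 68, 161, 185]
  RvuIX (AATGAAT, off=7): starts [76, 80, 84, 94, 123, 164, 171] → cuts [83, 87, 91, 101, 130, 171, 178]
  HnxII (TCCAA, off=3): starts [46, 100, 105] → cuts [49, 103, 108]

Pooled cuts: [8, 19, 23, 40, 49, 55, 68, 83, 87, 91, 101, 103, 108, 120, 130, 133, 140, 161, 171, 178, 185]

Fragments:
  [0,8): 8 bp
  [8,19): 11 bp
  [19,23): 4 bp
  [23,40): 17 bp
  [40,49): 9 bp
  [49,55): 6 bp
  [55,68): 13 bp
  [68,83): 15 bp
  [83,87): 4 bp
  [87,91): 4 bp
  [91,101): 10 bp
  [101,103): 2 bp
  [103,108): 5 bp
  [108,120): 12 bp
  [120,130): 10 bp
  [130,133): 3 bp
  [133,140): 7 bp
  [140,161): 21 bp
  [161,171): 10 bp
  [171,178): 7 bp
  [178,185): 7 bp
  [185,192): 7 bp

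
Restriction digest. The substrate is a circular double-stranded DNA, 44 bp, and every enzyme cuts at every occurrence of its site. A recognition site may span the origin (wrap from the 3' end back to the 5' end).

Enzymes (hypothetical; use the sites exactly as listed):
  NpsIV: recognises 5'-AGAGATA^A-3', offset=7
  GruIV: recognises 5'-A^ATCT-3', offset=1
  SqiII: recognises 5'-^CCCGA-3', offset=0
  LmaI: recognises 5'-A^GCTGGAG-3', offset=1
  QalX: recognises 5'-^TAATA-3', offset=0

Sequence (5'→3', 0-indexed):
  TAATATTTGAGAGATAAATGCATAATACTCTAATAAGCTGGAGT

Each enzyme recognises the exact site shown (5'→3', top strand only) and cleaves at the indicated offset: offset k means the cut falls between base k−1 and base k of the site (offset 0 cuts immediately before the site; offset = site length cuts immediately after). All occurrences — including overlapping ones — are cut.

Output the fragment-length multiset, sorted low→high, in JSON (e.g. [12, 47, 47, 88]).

Site scan:
  NpsIV (AGAGATAA, off=7): starts [9] → cuts [16]
  GruIV (AATCT, off=1): no sites
  SqiII (CCCGA, off=0): no sites
  LmaI (AGCTGGAG, off=1): starts [35] → cuts [36]
  QalX (TAATA, off=0): starts [0, 22, 30] → cuts [0, 22, 30]

All cut coordinates (distinct, sorted): [0, 16, 22, 30, 36]

Fragment lengths:
  0→16: 16 bp
  16→22: 6 bp
  22→30: 8 bp
  30→36: 6 bp
  36→0 (wrap): 44-36+0 = 8 bp

[6,6,8,8,16]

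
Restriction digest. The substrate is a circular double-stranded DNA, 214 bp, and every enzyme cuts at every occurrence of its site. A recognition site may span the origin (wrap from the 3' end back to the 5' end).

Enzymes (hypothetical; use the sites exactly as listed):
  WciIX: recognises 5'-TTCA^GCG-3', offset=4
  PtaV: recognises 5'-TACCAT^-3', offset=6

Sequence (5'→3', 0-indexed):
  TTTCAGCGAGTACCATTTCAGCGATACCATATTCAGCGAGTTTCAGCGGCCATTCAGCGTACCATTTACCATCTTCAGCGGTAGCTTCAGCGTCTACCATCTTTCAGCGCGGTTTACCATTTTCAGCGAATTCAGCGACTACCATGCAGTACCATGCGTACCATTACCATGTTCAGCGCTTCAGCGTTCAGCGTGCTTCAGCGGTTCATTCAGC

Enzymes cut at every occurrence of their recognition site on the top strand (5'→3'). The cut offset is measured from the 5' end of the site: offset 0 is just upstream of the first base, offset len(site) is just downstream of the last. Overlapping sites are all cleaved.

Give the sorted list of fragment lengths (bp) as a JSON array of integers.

[4,5,5,5,5,6,6,7,7,8,9,9,9,10,10,10,10,11,11,11,11,12,14,19]

Scan for sites:
  WciIX TTCAGCG/4: at [1, 16, 31, 41, 52, 73, 85, 102, 121, 130, 171, 179, 186, 196] ⇒ [5, 20, 35, 45, 56, 77, 89, 106, 125, 134, 175, 183, 190, 200]
  PtaV TACCAT/6: at [10, 24, 59, 66, 94, 114, 139, 149, 158, 164] ⇒ [16, 30, 65, 72, 100, 120, 145, 155, 164, 170]

Pooled cuts: [5, 16, 20, 30, 35, 45, 56, 65, 72, 77, 89, 100, 106, 120, 125, 134, 145, 155, 164, 170, 175, 183, 190, 200]

Fragment lengths:
  5→16: 11 bp
  16→20: 4 bp
  20→30: 10 bp
  30→35: 5 bp
  35→45: 10 bp
  45→56: 11 bp
  56→65: 9 bp
  65→72: 7 bp
  72→77: 5 bp
  77→89: 12 bp
  89→100: 11 bp
  100→106: 6 bp
  106→120: 14 bp
  120→125: 5 bp
  125→134: 9 bp
  134→145: 11 bp
  145→155: 10 bp
  155→164: 9 bp
  164→170: 6 bp
  170→175: 5 bp
  175→183: 8 bp
  183→190: 7 bp
  190→200: 10 bp
  200→5 (wrap): 214-200+5 = 19 bp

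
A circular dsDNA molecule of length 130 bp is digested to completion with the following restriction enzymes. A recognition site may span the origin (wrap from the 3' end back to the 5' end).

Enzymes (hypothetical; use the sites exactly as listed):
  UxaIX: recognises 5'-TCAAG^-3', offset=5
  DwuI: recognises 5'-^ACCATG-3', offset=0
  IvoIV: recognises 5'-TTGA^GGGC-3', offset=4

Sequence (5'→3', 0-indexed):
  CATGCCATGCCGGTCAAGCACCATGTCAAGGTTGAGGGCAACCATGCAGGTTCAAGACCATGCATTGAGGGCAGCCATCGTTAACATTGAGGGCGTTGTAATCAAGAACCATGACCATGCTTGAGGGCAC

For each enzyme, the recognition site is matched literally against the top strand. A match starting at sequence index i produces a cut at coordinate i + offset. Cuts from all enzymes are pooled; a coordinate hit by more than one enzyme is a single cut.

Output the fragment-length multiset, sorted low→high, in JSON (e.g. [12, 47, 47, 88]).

Per-enzyme occurrences:
  UxaIX TCAAG/5: at [13, 25, 51, 101] ⇒ [18, 30, 56, 106]
  DwuI ACCATG/0: at [19, 40, 56, 107, 113, 128] ⇒ [19, 40, 56, 107, 113, 128]
  IvoIV TTGAGGGC/4: at [31, 64, 86, 120] ⇒ [35, 68, 90, 124]

All cut coordinates (distinct, sorted): [18, 19, 30, 35, 40, 56, 68, 90, 106, 107, 113, 124, 128]

Fragments:
  18→19: 1 bp
  19→30: 11 bp
  30→35: 5 bp
  35→40: 5 bp
  40→56: 16 bp
  56→68: 12 bp
  68→90: 22 bp
  90→106: 16 bp
  106→107: 1 bp
  107→113: 6 bp
  113→124: 11 bp
  124→128: 4 bp
  128→18 (wrap): 130-128+18 = 20 bp

[1,1,4,5,5,6,11,11,12,16,16,20,22]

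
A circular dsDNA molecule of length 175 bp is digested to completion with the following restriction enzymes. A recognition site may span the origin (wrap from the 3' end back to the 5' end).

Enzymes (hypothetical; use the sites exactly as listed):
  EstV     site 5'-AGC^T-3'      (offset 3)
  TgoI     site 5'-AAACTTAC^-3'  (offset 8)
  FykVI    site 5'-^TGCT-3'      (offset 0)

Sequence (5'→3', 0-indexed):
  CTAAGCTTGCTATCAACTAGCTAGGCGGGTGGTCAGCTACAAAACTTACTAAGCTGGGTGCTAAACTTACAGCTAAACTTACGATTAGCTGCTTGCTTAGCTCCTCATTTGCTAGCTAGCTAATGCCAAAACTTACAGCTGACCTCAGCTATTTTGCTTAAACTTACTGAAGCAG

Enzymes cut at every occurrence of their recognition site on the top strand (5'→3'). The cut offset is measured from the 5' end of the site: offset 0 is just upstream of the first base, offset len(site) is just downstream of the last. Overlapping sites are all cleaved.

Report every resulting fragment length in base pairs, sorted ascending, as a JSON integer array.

[1,3,3,4,4,4,5,5,5,7,7,8,8,9,9,10,12,12,13,14,16,16]

Site scan:
  EstV (AGCT, off=3): starts [3, 18, 34, 51, 70, 86, 98, 113, 117, 136, 146, 173] → cuts [1, 6, 21, 37, 54, 73, 89, 101, 116, 120, 139, 149]
  TgoI (AAACTTAC, off=8): starts [41, 62, 74, 128, 159] → cuts [49, 70, 82, 136, 167]
  FykVI (TGCT, off=0): starts [7, 58, 89, 93, 109, 154] → cuts [7, 58, 89, 93, 109, 154]

Pooled cuts: [1, 6, 7, 21, 37, 49, 54, 58, 70, 73, 82, 89, 93, 101, 109, 116, 120, 136, 139, 149, 154, 167]

Fragment lengths:
  1→6: 5 bp
  6→7: 1 bp
  7→21: 14 bp
  21→37: 16 bp
  37→49: 12 bp
  49→54: 5 bp
  54→58: 4 bp
  58→70: 12 bp
  70→73: 3 bp
  73→82: 9 bp
  82→89: 7 bp
  89→93: 4 bp
  93→101: 8 bp
  101→109: 8 bp
  109→116: 7 bp
  116→120: 4 bp
  120→136: 16 bp
  136→139: 3 bp
  139→149: 10 bp
  149→154: 5 bp
  154→167: 13 bp
  167→1 (wrap): 175-167+1 = 9 bp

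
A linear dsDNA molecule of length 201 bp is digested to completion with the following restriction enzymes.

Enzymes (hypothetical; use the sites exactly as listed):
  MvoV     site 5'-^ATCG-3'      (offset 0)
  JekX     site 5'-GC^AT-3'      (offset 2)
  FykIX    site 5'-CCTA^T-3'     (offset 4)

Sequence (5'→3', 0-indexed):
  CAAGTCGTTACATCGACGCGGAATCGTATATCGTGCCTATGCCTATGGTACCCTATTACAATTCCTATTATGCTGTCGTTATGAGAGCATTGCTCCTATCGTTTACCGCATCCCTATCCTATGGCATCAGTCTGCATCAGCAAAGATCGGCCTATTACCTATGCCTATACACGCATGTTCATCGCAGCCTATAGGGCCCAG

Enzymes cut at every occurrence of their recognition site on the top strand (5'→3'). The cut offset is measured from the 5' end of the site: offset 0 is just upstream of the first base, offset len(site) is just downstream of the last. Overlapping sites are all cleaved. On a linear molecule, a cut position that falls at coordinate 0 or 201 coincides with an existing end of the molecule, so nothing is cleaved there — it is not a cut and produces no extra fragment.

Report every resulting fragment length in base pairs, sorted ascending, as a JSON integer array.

Per-enzyme occurrences:
  MvoV ATCG/0: at [11, 22, 29, 97, 145, 180] ⇒ [11, 22, 29, 97, 145, 180]
  JekX GCAT/2: at [86, 107, 123, 133, 172] ⇒ [88, 109, 125, 135, 174]
  FykIX CCTAT/4: at [35, 41, 51, 63, 94, 112, 117, 150, 157, 163, 187] ⇒ [39, 45, 55, 67, 98, 116, 121, 154, 161, 167, 191]

All cut coordinates (distinct, sorted): [11, 22, 29, 39, 45, 55, 67, 88, 97, 98, 109, 116, 121, 125, 135, 145, 154, 161, 167, 174, 180, 191]

Fragments:
  [0,11): 11 bp
  [11,22): 11 bp
  [22,29): 7 bp
  [29,39): 10 bp
  [39,45): 6 bp
  [45,55): 10 bp
  [55,67): 12 bp
  [67,88): 21 bp
  [88,97): 9 bp
  [97,98): 1 bp
  [98,109): 11 bp
  [109,116): 7 bp
  [116,121): 5 bp
  [121,125): 4 bp
  [125,135): 10 bp
  [135,145): 10 bp
  [145,154): 9 bp
  [154,161): 7 bp
  [161,167): 6 bp
  [167,174): 7 bp
  [174,180): 6 bp
  [180,191): 11 bp
  [191,201): 10 bp

[1,4,5,6,6,6,7,7,7,7,9,9,10,10,10,10,10,11,11,11,11,12,21]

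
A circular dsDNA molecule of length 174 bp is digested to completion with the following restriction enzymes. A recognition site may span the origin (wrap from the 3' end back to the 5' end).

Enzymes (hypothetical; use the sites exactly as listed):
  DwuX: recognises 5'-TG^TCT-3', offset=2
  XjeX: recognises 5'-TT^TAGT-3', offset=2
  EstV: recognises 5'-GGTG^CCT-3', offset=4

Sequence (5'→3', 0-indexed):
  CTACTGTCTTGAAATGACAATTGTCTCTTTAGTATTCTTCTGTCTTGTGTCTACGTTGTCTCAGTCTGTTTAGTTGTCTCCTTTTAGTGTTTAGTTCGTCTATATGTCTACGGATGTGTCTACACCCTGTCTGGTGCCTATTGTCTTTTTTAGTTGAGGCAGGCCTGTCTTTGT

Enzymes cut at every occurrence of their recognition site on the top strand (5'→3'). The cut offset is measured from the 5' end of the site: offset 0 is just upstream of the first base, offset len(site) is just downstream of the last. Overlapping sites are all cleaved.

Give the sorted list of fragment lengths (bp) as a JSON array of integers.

Site scan:
  DwuX (TGTCT, off=2): starts [4, 21, 40, 47, 56, 74, 104, 116, 127, 141, 165, 171] → cuts [6, 23, 42, 49, 58, 76, 106, 118, 129, 143, 167, 173]
  XjeX (TTTAGT, off=2): starts [27, 68, 82, 89, 148] → cuts [29, 70, 84, 91, 150]
  EstV (GGTGCCT, off=4): starts [132] → cuts [136]

Pooled cuts: [6, 23, 29, 42, 49, 58, 70, 76, 84, 91, 106, 118, 129, 136, 143, 150, 167, 173]

Fragment lengths:
  6→23: 17 bp
  23→29: 6 bp
  29→42: 13 bp
  42→49: 7 bp
  49→58: 9 bp
  58→70: 12 bp
  70→76: 6 bp
  76→84: 8 bp
  84→91: 7 bp
  91→106: 15 bp
  106→118: 12 bp
  118→129: 11 bp
  129→136: 7 bp
  136→143: 7 bp
  143→150: 7 bp
  150→167: 17 bp
  167→173: 6 bp
  173→6 (wrap): 174-173+6 = 7 bp

[6,6,6,7,7,7,7,7,7,8,9,11,12,12,13,15,17,17]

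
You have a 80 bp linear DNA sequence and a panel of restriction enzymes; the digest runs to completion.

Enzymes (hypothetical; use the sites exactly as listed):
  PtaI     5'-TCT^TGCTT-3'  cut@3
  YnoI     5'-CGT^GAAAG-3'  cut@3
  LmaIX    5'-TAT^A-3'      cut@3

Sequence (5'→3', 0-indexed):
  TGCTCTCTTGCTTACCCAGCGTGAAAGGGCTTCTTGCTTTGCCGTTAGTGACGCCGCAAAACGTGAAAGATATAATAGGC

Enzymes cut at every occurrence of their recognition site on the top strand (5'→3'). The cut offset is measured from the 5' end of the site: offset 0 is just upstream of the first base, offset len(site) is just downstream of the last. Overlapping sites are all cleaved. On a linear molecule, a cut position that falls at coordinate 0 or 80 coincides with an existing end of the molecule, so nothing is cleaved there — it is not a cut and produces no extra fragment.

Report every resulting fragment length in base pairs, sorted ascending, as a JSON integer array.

[7,8,9,12,14,30]

Site scan:
  PtaI (TCTTGCTT, off=3): starts [5, 31] → cuts [8, 34]
  YnoI (CGTGAAAG, off=3): starts [19, 61] → cuts [22, 64]
  LmaIX (TATA, off=3): starts [70] → cuts [73]

All cut coordinates (distinct, sorted): [8, 22, 34, 64, 73]

Fragment lengths:
  [0,8): 8 bp
  [8,22): 14 bp
  [22,34): 12 bp
  [34,64): 30 bp
  [64,73): 9 bp
  [73,80): 7 bp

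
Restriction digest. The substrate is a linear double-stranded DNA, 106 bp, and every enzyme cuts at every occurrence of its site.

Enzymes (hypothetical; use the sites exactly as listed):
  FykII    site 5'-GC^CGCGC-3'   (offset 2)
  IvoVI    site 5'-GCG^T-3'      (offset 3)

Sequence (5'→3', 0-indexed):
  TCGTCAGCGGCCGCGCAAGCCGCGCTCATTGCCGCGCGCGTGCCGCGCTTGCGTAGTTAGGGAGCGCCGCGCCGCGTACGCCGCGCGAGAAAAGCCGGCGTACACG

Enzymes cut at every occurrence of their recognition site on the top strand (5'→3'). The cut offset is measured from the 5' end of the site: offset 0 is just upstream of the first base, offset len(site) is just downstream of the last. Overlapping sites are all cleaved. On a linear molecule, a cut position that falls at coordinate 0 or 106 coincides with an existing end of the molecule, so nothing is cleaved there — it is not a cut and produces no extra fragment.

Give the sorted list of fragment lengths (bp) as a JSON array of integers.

[3,5,6,8,9,9,10,11,12,14,19]

Scan for sites:
  FykII (GCCGCGC, off=2): starts [9, 18, 30, 41, 65, 79] → cuts [11, 20, 32, 43, 67, 81]
  IvoVI (GCGT, off=3): starts [37, 50, 73, 97] → cuts [40, 53, 76, 100]

Pooled cuts: [11, 20, 32, 40, 43, 53, 67, 76, 81, 100]

Fragment lengths:
  [0,11): 11 bp
  [11,20): 9 bp
  [20,32): 12 bp
  [32,40): 8 bp
  [40,43): 3 bp
  [43,53): 10 bp
  [53,67): 14 bp
  [67,76): 9 bp
  [76,81): 5 bp
  [81,100): 19 bp
  [100,106): 6 bp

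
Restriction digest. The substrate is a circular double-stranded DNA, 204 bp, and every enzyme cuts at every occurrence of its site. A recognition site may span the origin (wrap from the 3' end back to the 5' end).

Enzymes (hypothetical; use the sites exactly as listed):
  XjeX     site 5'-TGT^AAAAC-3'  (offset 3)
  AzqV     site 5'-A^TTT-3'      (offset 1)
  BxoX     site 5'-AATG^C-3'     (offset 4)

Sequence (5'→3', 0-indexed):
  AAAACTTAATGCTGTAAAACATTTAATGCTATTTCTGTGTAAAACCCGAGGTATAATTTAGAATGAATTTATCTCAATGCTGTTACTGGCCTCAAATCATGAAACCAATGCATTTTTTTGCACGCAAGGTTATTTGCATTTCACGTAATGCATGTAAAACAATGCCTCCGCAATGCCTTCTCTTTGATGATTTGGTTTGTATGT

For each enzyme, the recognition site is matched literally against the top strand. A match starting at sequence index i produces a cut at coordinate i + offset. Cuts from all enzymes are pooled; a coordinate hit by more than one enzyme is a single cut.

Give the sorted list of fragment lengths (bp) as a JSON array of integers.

[2,3,4,5,6,6,7,9,9,11,11,11,12,12,14,15,16,20,31]

Site scan:
  XjeX TGTAAAAC/3: at [12, 37, 152, 201] ⇒ [0, 15, 40, 155]
  AzqV ATTT/1: at [20, 30, 55, 66, 111, 131, 137, 189] ⇒ [21, 31, 56, 67, 112, 132, 138, 190]
  BxoX AATGC/4: at [7, 24, 75, 106, 146, 160, 171] ⇒ [11, 28, 79, 110, 150, 164, 175]

All cut coordinates (distinct, sorted): [0, 11, 15, 21, 28, 31, 40, 56, 67, 79, 110, 112, 132, 138, 150, 155, 164, 175, 190]

Fragments:
  0→11: 11 bp
  11→15: 4 bp
  15→21: 6 bp
  21→28: 7 bp
  28→31: 3 bp
  31→40: 9 bp
  40→56: 16 bp
  56→67: 11 bp
  67→79: 12 bp
  79→110: 31 bp
  110→112: 2 bp
  112→132: 20 bp
  132→138: 6 bp
  138→150: 12 bp
  150→155: 5 bp
  155→164: 9 bp
  164→175: 11 bp
  175→190: 15 bp
  190→0 (wrap): 204-190+0 = 14 bp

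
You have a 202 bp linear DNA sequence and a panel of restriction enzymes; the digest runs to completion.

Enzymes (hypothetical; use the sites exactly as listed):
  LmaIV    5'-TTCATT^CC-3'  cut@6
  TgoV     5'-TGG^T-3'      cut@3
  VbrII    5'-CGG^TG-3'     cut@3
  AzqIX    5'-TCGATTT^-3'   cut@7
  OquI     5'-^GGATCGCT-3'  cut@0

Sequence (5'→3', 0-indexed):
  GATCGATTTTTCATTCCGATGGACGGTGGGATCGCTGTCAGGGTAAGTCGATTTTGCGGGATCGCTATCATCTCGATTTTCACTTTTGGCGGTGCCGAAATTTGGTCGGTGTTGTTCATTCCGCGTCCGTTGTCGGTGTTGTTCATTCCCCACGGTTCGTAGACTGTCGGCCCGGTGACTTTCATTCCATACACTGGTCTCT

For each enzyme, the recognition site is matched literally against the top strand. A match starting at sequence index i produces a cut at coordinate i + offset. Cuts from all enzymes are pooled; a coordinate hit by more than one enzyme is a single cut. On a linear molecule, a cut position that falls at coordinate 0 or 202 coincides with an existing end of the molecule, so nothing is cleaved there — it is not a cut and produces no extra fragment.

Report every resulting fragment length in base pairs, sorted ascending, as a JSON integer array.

[2,4,4,5,6,9,11,11,11,11,11,13,13,16,21,26,28]

Per-enzyme occurrences:
  LmaIV (TTCATTCC, off=6): starts [9, 114, 141, 180] → cuts [15, 120, 147, 186]
  TgoV (TGGT, off=3): starts [102, 194] → cuts [105, 197]
  VbrII (CGGTG, off=3): starts [23, 89, 106, 133, 172] → cuts [26, 92, 109, 136, 175]
  AzqIX (TCGATTT, off=7): starts [2, 47, 72] → cuts [9, 54, 79]
  OquI (GGATCGCT, off=0): starts [28, 58] → cuts [28, 58]

Pooled cuts: [9, 15, 26, 28, 54, 58, 79, 92, 105, 109, 120, 136, 147, 175, 186, 197]

Fragment lengths:
  [0,9): 9 bp
  [9,15): 6 bp
  [15,26): 11 bp
  [26,28): 2 bp
  [28,54): 26 bp
  [54,58): 4 bp
  [58,79): 21 bp
  [79,92): 13 bp
  [92,105): 13 bp
  [105,109): 4 bp
  [109,120): 11 bp
  [120,136): 16 bp
  [136,147): 11 bp
  [147,175): 28 bp
  [175,186): 11 bp
  [186,197): 11 bp
  [197,202): 5 bp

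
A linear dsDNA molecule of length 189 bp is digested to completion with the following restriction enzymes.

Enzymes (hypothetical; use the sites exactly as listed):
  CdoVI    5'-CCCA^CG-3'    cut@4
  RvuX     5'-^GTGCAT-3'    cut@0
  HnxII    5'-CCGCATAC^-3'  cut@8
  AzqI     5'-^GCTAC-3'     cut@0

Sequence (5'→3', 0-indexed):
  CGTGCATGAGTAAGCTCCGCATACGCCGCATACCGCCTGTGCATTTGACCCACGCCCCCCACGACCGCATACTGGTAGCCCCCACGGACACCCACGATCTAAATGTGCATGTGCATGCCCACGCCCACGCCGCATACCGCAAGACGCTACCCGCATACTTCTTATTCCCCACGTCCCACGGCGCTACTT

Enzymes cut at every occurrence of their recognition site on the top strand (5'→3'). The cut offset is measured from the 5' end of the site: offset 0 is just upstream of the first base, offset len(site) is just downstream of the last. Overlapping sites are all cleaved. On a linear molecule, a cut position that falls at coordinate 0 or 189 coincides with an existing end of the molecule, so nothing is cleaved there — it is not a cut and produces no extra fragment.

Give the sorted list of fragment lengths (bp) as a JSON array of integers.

Scan for sites:
  CdoVI CCCACG/4: at [48, 57, 80, 90, 117, 123, 167, 174] ⇒ [52, 61, 84, 94, 121, 127, 171, 178]
  RvuX GTGCAT/0: at [1, 38, 104, 110] ⇒ [1, 38, 104, 110]
  HnxII CCGCATAC/8: at [16, 25, 64, 129, 150] ⇒ [24, 33, 72, 137, 158]
  AzqI GCTAC/0: at [145, 182] ⇒ [145, 182]

Pooled cuts: [1, 24, 33, 38, 52, 61, 72, 84, 94, 104, 110, 121, 127, 137, 145, 158, 171, 178, 182]

Fragment lengths:
  [0,1): 1 bp
  [1,24): 23 bp
  [24,33): 9 bp
  [33,38): 5 bp
  [38,52): 14 bp
  [52,61): 9 bp
  [61,72): 11 bp
  [72,84): 12 bp
  [84,94): 10 bp
  [94,104): 10 bp
  [104,110): 6 bp
  [110,121): 11 bp
  [121,127): 6 bp
  [127,137): 10 bp
  [137,145): 8 bp
  [145,158): 13 bp
  [158,171): 13 bp
  [171,178): 7 bp
  [178,182): 4 bp
  [182,189): 7 bp

[1,4,5,6,6,7,7,8,9,9,10,10,10,11,11,12,13,13,14,23]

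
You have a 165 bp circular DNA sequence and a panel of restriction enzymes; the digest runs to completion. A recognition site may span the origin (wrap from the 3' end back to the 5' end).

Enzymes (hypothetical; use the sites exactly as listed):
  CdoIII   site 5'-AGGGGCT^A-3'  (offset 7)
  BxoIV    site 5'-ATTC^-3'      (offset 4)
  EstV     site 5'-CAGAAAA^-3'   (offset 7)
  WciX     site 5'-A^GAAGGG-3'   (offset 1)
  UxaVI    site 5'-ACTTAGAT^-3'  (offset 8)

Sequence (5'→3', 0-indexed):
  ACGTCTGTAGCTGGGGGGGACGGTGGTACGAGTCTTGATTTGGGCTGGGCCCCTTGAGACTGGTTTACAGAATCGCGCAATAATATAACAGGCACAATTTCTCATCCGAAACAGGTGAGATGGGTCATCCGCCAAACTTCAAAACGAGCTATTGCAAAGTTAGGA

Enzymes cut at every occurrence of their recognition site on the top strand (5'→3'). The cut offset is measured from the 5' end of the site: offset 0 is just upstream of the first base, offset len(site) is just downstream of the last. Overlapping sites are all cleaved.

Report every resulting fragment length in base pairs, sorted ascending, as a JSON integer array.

Site scan:
  CdoIII (AGGGGCTA, off=7): no sites
  BxoIV (ATTC, off=4): no sites
  EstV (CAGAAAA, off=7): no sites
  WciX (AGAAGGG, off=1): no sites
  UxaVI (ACTTAGAT, off=8): no sites

Pooled cuts: ∅

Fragment lengths:
  no cuts → one circular fragment of 165 bp

[165]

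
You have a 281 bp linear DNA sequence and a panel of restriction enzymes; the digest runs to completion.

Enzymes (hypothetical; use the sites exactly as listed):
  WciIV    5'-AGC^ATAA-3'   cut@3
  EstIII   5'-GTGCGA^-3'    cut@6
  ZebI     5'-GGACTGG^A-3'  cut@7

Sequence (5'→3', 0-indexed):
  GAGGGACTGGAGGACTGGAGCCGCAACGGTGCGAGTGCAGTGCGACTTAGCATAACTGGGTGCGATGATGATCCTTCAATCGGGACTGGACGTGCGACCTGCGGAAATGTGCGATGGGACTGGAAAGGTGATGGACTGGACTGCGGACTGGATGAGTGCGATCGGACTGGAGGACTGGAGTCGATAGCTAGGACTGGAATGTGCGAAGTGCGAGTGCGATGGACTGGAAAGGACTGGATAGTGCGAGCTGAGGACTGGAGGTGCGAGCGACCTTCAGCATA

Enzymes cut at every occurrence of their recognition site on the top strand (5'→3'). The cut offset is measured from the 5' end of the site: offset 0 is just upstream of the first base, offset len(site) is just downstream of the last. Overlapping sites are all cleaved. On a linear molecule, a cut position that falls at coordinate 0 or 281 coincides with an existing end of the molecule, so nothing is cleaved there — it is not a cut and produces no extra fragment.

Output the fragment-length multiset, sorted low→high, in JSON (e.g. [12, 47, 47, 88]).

Scan for sites:
  WciIV (AGCATAA, off=3): starts [48] → cuts [51]
  EstIII (GTGCGA, off=6): starts [28, 39, 59, 91, 108, 155, 200, 207, 213, 240, 260] → cuts [34, 45, 65, 97, 114, 161, 206, 213, 219, 246, 266]
  ZebI (GGACTGGA, off=7): starts [3, 11, 82, 116, 132, 144, 163, 171, 190, 220, 230, 251] → cuts [10, 18, 89, 123, 139, 151, 170, 178, 197, 227, 237, 258]

All cut coordinates (distinct, sorted): [10, 18, 34, 45, 51, 65, 89, 97, 114, 123, 139, 151, 161, 170, 178, 197, 206, 213, 219, 227, 237, 246, 258, 266]

Fragments:
  [0,10): 10 bp
  [10,18): 8 bp
  [18,34): 16 bp
  [34,45): 11 bp
  [45,51): 6 bp
  [51,65): 14 bp
  [65,89): 24 bp
  [89,97): 8 bp
  [97,114): 17 bp
  [114,123): 9 bp
  [123,139): 16 bp
  [139,151): 12 bp
  [151,161): 10 bp
  [161,170): 9 bp
  [170,178): 8 bp
  [178,197): 19 bp
  [197,206): 9 bp
  [206,213): 7 bp
  [213,219): 6 bp
  [219,227): 8 bp
  [227,237): 10 bp
  [237,246): 9 bp
  [246,258): 12 bp
  [258,266): 8 bp
  [266,281): 15 bp

[6,6,7,8,8,8,8,8,9,9,9,9,10,10,10,11,12,12,14,15,16,16,17,19,24]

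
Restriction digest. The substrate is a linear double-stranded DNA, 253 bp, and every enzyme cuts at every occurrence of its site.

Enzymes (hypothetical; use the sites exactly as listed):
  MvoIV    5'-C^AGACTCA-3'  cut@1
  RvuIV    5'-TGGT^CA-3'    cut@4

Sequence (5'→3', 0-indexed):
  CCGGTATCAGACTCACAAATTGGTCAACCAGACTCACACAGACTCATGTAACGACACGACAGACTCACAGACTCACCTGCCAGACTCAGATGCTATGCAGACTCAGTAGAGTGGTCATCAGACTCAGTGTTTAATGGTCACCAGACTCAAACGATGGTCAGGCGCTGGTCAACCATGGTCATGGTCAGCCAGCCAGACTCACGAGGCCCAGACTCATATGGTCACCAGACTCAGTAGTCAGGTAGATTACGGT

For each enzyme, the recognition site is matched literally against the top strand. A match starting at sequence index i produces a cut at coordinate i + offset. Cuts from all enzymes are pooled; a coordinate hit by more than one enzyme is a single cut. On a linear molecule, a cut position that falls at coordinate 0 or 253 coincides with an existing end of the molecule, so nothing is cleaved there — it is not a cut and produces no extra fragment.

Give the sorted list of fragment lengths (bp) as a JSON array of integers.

[4,4,4,5,6,8,8,9,10,10,11,13,13,15,16,16,17,17,19,21,27]

Scan for sites:
  MvoIV CAGACTCA/1: at [7, 28, 38, 59, 67, 80, 97, 118, 141, 193, 208, 225] ⇒ [8, 29, 39, 60, 68, 81, 98, 119, 142, 194, 209, 226]
  RvuIV TGGTCA/4: at [20, 111, 134, 154, 165, 175, 181, 218] ⇒ [24, 115, 138, 158, 169, 179, 185, 222]

Pooled cuts: [8, 24, 29, 39, 60, 68, 81, 98, 115, 119, 138, 142, 158, 169, 179, 185, 194, 209, 222, 226]

Fragment lengths:
  [0,8): 8 bp
  [8,24): 16 bp
  [24,29): 5 bp
  [29,39): 10 bp
  [39,60): 21 bp
  [60,68): 8 bp
  [68,81): 13 bp
  [81,98): 17 bp
  [98,115): 17 bp
  [115,119): 4 bp
  [119,138): 19 bp
  [138,142): 4 bp
  [142,158): 16 bp
  [158,169): 11 bp
  [169,179): 10 bp
  [179,185): 6 bp
  [185,194): 9 bp
  [194,209): 15 bp
  [209,222): 13 bp
  [222,226): 4 bp
  [226,253): 27 bp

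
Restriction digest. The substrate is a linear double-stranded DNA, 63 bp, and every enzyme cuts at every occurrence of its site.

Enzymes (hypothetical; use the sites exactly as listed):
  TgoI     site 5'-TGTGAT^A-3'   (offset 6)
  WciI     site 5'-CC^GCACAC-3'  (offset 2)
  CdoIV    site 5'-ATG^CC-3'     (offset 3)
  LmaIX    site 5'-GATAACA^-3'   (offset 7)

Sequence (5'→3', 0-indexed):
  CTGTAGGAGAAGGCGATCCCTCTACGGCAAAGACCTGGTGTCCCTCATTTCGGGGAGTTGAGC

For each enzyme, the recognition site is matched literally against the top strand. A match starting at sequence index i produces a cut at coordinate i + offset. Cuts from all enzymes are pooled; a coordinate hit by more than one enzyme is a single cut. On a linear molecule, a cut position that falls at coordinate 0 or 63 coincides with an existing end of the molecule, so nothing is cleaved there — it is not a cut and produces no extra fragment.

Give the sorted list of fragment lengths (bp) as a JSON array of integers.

Per-enzyme occurrences:
  TgoI (TGTGATA, off=6): no sites
  WciI (CCGCACAC, off=2): no sites
  CdoIV (ATGCC, off=3): no sites
  LmaIX (GATAACA, off=7): no sites

Pooled cuts: ∅

Fragments:
  no cuts → one linear fragment of 63 bp

[63]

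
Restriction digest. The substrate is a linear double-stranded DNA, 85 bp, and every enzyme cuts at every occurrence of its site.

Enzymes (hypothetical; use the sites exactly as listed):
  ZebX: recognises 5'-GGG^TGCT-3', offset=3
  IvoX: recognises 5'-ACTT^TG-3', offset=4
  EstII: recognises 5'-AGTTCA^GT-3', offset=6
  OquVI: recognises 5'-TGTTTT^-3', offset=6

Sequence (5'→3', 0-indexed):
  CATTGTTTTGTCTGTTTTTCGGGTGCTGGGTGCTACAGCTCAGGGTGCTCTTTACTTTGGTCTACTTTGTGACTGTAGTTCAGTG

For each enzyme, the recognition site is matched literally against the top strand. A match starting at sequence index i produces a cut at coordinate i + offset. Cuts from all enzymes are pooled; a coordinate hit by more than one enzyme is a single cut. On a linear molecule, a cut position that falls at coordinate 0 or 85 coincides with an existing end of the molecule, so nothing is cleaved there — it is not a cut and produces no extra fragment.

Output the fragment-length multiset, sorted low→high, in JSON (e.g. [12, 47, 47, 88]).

Scan for sites:
  ZebX GGGTGCT/3: at [20, 27, 42] ⇒ [23, 30, 45]
  IvoX ACTTTG/4: at [53, 63] ⇒ [57, 67]
  EstII AGTTCAGT/6: at [76] ⇒ [82]
  OquVI TGTTTT/6: at [3, 12] ⇒ [9, 18]

Pooled cuts: [9, 18, 23, 30, 45, 57, 67, 82]

Fragment lengths:
  [0,9): 9 bp
  [9,18): 9 bp
  [18,23): 5 bp
  [23,30): 7 bp
  [30,45): 15 bp
  [45,57): 12 bp
  [57,67): 10 bp
  [67,82): 15 bp
  [82,85): 3 bp

[3,5,7,9,9,10,12,15,15]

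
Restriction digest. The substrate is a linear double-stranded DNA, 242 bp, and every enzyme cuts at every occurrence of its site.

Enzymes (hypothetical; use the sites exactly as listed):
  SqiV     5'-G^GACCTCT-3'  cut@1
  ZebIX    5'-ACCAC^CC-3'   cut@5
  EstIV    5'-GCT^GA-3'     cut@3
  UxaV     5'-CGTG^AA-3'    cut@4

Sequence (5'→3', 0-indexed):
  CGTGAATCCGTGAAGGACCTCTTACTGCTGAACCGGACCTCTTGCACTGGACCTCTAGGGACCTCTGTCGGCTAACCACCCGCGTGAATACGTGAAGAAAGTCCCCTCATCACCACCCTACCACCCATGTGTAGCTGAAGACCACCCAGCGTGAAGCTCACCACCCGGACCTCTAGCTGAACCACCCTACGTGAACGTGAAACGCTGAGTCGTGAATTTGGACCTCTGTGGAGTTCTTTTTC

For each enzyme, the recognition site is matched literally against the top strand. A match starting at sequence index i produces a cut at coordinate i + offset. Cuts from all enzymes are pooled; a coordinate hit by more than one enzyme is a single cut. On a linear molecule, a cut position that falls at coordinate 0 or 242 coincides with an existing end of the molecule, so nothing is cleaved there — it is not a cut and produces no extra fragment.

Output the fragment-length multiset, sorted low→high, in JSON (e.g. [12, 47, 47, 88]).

[3,3,4,6,6,6,7,7,7,8,8,8,8,8,8,9,10,11,11,12,14,14,20,22,22]

Scan for sites:
  SqiV (GGACCTCT, off=1): starts [14, 34, 48, 58, 166, 219] → cuts [15, 35, 49, 59, 167, 220]
  ZebIX (ACCACCC, off=5): starts [74, 111, 119, 140, 159, 180] → cuts [79, 116, 124, 145, 164, 185]
  EstIV (GCTGA, off=3): starts [26, 133, 175, 203] → cuts [29, 136, 178, 206]
  UxaV (CGTGAA, off=4): starts [0, 8, 82, 90, 149, 189, 195, 210] → cuts [4, 12, 86, 94, 153, 193, 199, 214]

Pooled cuts: [4, 12, 15, 29, 35, 49, 59, 79, 86, 94, 116, 124, 136, 145, 153, 164, 167, 178, 185, 193, 199, 206, 214, 220]

Fragments:
  [0,4): 4 bp
  [4,12): 8 bp
  [12,15): 3 bp
  [15,29): 14 bp
  [29,35): 6 bp
  [35,49): 14 bp
  [49,59): 10 bp
  [59,79): 20 bp
  [79,86): 7 bp
  [86,94): 8 bp
  [94,116): 22 bp
  [116,124): 8 bp
  [124,136): 12 bp
  [136,145): 9 bp
  [145,153): 8 bp
  [153,164): 11 bp
  [164,167): 3 bp
  [167,178): 11 bp
  [178,185): 7 bp
  [185,193): 8 bp
  [193,199): 6 bp
  [199,206): 7 bp
  [206,214): 8 bp
  [214,220): 6 bp
  [220,242): 22 bp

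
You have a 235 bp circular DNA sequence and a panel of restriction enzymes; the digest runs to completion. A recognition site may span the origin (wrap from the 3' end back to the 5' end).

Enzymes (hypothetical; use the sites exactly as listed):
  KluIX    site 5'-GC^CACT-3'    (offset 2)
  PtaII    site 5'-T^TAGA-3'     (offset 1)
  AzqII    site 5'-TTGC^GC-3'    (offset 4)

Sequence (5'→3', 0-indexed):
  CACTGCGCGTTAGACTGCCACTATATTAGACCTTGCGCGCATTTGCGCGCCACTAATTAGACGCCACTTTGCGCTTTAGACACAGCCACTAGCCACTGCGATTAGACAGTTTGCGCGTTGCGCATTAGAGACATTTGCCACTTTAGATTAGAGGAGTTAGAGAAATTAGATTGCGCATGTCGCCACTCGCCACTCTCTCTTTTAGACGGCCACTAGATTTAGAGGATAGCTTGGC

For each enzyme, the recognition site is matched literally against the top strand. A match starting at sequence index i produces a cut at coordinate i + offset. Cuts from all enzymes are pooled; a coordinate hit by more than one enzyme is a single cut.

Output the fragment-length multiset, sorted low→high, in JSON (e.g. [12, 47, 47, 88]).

[4,4,4,5,5,7,7,7,7,7,8,8,8,8,8,9,9,9,9,9,10,10,10,10,12,12,13,16]

Site scan:
  KluIX (GCCACT, off=2): starts [16, 48, 62, 84, 91, 136, 181, 188, 208, 233] → cuts [0, 18, 50, 64, 86, 93, 138, 183, 190, 210]
  PtaII (TTAGA, off=1): starts [9, 25, 56, 75, 101, 124, 142, 147, 156, 165, 201, 218] → cuts [10, 26, 57, 76, 102, 125, 143, 148, 157, 166, 202, 219]
  AzqII (TTGCGC, off=4): starts [32, 42, 68, 110, 117, 170] → cuts [36, 46, 72, 114, 121, 174]

All cut coordinates (distinct, sorted): [0, 10, 18, 26, 36, 46, 50, 57, 64, 72, 76, 86, 93, 102, 114, 121, 125, 138, 143, 148, 157, 166, 174, 183, 190, 202, 210, 219]

Fragments:
  0→10: 10 bp
  10→18: 8 bp
  18→26: 8 bp
  26→36: 10 bp
  36→46: 10 bp
  46→50: 4 bp
  50→57: 7 bp
  57→64: 7 bp
  64→72: 8 bp
  72→76: 4 bp
  76→86: 10 bp
  86→93: 7 bp
  93→102: 9 bp
  102→114: 12 bp
  114→121: 7 bp
  121→125: 4 bp
  125→138: 13 bp
  138→143: 5 bp
  143→148: 5 bp
  148→157: 9 bp
  157→166: 9 bp
  166→174: 8 bp
  174→183: 9 bp
  183→190: 7 bp
  190→202: 12 bp
  202→210: 8 bp
  210→219: 9 bp
  219→0 (wrap): 235-219+0 = 16 bp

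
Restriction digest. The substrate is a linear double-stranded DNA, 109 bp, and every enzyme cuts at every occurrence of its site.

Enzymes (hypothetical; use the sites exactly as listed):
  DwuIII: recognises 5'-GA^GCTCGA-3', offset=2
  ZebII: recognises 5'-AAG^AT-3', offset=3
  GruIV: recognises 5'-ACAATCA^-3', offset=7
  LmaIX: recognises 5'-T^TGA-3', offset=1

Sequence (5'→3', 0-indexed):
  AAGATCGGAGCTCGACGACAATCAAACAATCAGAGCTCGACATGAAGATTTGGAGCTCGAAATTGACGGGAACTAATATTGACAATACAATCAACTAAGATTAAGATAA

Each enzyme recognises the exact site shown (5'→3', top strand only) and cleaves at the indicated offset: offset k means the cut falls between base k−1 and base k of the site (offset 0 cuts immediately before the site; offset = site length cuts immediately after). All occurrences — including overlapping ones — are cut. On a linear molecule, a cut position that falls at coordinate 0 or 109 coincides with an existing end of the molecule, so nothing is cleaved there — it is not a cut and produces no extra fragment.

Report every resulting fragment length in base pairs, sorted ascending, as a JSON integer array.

[2,3,4,6,6,6,7,8,9,13,14,15,16]

Site scan:
  DwuIII GAGCTCGA/2: at [7, 32, 52] ⇒ [9, 34, 54]
  ZebII AAGAT/3: at [0, 44, 96, 102] ⇒ [3, 47, 99, 105]
  GruIV ACAATCA/7: at [17, 25, 86] ⇒ [24, 32, 93]
  LmaIX TTGA/1: at [62, 78] ⇒ [63, 79]

All cut coordinates (distinct, sorted): [3, 9, 24, 32, 34, 47, 54, 63, 79, 93, 99, 105]

Fragment lengths:
  [0,3): 3 bp
  [3,9): 6 bp
  [9,24): 15 bp
  [24,32): 8 bp
  [32,34): 2 bp
  [34,47): 13 bp
  [47,54): 7 bp
  [54,63): 9 bp
  [63,79): 16 bp
  [79,93): 14 bp
  [93,99): 6 bp
  [99,105): 6 bp
  [105,109): 4 bp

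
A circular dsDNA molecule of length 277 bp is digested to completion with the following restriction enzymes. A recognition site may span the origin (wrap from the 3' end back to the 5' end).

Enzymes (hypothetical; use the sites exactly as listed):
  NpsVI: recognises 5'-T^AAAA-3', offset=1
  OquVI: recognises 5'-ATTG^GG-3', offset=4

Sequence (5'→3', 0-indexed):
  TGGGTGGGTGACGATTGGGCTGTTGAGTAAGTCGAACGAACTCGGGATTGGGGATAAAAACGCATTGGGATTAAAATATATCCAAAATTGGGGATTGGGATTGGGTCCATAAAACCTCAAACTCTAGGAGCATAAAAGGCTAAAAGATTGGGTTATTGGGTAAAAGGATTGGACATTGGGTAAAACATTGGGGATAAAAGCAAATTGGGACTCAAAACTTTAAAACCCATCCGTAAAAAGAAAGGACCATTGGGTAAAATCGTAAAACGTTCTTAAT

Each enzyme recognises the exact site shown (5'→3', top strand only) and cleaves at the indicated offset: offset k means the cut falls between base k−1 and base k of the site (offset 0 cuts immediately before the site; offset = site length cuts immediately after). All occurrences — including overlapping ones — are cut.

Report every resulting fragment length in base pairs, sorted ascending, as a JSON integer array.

Scan for sites:
  NpsVI (TAAAA, off=1): starts [54, 71, 109, 132, 140, 160, 180, 194, 220, 233, 254, 262] → cuts [55, 72, 110, 133, 141, 161, 181, 195, 221, 234, 255, 263]
  OquVI (ATTGGG, off=4): starts [13, 46, 63, 86, 93, 99, 146, 154, 174, 186, 203, 248, 275] → cuts [2, 17, 50, 67, 90, 97, 103, 150, 158, 178, 190, 207, 252]

Pooled cuts: [2, 17, 50, 55, 67, 72, 90, 97, 103, 110, 133, 141, 150, 158, 161, 178, 181, 190, 195, 207, 221, 234, 252, 255, 263]

Fragments:
  2→17: 15 bp
  17→50: 33 bp
  50→55: 5 bp
  55→67: 12 bp
  67→72: 5 bp
  72→90: 18 bp
  90→97: 7 bp
  97→103: 6 bp
  103→110: 7 bp
  110→133: 23 bp
  133→141: 8 bp
  141→150: 9 bp
  150→158: 8 bp
  158→161: 3 bp
  161→178: 17 bp
  178→181: 3 bp
  181→190: 9 bp
  190→195: 5 bp
  195→207: 12 bp
  207→221: 14 bp
  221→234: 13 bp
  234→252: 18 bp
  252→255: 3 bp
  255→263: 8 bp
  263→2 (wrap): 277-263+2 = 16 bp

[3,3,3,5,5,5,6,7,7,8,8,8,9,9,12,12,13,14,15,16,17,18,18,23,33]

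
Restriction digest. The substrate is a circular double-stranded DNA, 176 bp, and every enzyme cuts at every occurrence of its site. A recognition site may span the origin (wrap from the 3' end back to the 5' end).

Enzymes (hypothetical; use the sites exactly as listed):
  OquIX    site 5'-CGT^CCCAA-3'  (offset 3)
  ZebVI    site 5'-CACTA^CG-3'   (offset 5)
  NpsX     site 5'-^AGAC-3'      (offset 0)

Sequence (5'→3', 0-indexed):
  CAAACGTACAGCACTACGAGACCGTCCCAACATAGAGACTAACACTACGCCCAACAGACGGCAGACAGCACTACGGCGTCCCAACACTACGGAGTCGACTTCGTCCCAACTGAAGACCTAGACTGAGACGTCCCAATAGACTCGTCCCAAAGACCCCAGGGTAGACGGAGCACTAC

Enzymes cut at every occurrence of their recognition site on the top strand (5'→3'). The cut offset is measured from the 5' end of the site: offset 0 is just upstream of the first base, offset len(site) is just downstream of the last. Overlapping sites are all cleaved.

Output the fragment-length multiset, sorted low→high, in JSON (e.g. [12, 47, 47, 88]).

Per-enzyme occurrences:
  OquIX CGTCCCAA/3: at [22, 76, 101, 128, 142] ⇒ [25, 79, 104, 131, 145]
  ZebVI CACTACG/5: at [11, 42, 68, 84] ⇒ [16, 47, 73, 89]
  NpsX AGAC/0: at [18, 35, 55, 62, 113, 119, 125, 137, 150, 162] ⇒ [18, 35, 55, 62, 113, 119, 125, 137, 150, 162]

Pooled cuts: [16, 18, 25, 35, 47, 55, 62, 73, 79, 89, 104, 113, 119, 125, 131, 137, 145, 150, 162]

Fragment lengths:
  16→18: 2 bp
  18→25: 7 bp
  25→35: 10 bp
  35→47: 12 bp
  47→55: 8 bp
  55→62: 7 bp
  62→73: 11 bp
  73→79: 6 bp
  79→89: 10 bp
  89→104: 15 bp
  104→113: 9 bp
  113→119: 6 bp
  119→125: 6 bp
  125→131: 6 bp
  131→137: 6 bp
  137→145: 8 bp
  145→150: 5 bp
  150→162: 12 bp
  162→16 (wrap): 176-162+16 = 30 bp

[2,5,6,6,6,6,6,7,7,8,8,9,10,10,11,12,12,15,30]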